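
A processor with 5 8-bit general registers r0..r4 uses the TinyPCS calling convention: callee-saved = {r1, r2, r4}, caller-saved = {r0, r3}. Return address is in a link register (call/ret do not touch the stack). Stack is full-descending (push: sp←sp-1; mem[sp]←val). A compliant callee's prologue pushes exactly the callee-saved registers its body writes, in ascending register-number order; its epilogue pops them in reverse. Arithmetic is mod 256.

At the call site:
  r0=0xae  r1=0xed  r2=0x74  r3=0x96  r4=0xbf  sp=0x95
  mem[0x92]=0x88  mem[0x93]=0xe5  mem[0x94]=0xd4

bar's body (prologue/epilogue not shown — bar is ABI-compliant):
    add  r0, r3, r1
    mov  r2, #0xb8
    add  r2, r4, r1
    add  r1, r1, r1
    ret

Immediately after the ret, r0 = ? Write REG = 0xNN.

prologue: push r1 -> mem[0x94]=0xed, sp=0x94
prologue: push r2 -> mem[0x93]=0x74, sp=0x93
body[0] add  r0, r3, r1 -> r0=0x83
body[1] mov  r2, #0xb8 -> r2=0xb8
body[2] add  r2, r4, r1 -> r2=0xac
body[3] add  r1, r1, r1 -> r1=0xda
epilogue: pop r2=0x74, sp=0x94
epilogue: pop r1=0xed, sp=0x95
r0 is caller-saved -> body value

REG = 0x83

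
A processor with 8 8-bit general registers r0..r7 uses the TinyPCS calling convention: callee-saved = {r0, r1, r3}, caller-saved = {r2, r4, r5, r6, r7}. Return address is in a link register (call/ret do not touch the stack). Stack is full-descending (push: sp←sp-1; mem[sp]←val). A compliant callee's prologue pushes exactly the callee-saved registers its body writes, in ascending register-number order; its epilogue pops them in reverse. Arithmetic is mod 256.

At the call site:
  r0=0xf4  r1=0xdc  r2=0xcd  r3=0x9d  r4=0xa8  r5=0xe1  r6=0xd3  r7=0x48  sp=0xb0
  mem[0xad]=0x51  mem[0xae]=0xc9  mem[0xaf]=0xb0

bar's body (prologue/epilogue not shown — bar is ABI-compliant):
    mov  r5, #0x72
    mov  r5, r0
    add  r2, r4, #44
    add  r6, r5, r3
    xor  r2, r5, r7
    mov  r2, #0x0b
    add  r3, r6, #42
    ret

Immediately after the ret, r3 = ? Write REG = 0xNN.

prologue: push r3 → mem[0xaf]=0x9d, sp=0xaf
body[0] mov  r5, #0x72 → r5=0x72
body[1] mov  r5, r0 → r5=0xf4
body[2] add  r2, r4, #44 → r2=0xd4
body[3] add  r6, r5, r3 → r6=0x91
body[4] xor  r2, r5, r7 → r2=0xbc
body[5] mov  r2, #0x0b → r2=0x0b
body[6] add  r3, r6, #42 → r3=0xbb
epilogue: pop r3=0x9d, sp=0xb0
r3 is callee-saved → restored

REG = 0x9d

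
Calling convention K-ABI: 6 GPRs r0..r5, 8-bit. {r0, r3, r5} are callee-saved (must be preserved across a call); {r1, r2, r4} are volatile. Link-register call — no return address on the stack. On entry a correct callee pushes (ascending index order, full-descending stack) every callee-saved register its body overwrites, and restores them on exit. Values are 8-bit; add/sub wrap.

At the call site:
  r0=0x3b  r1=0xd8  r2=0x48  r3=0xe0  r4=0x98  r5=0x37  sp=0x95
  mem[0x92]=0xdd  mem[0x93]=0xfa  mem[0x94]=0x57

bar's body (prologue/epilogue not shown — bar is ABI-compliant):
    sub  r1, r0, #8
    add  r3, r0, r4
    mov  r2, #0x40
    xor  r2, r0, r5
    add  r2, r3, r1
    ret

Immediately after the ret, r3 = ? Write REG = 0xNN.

prologue: push r3 → mem[0x94]=0xe0, sp=0x94
body[0] sub  r1, r0, #8 → r1=0x33
body[1] add  r3, r0, r4 → r3=0xd3
body[2] mov  r2, #0x40 → r2=0x40
body[3] xor  r2, r0, r5 → r2=0x0c
body[4] add  r2, r3, r1 → r2=0x06
epilogue: pop r3=0xe0, sp=0x95
r3 is callee-saved → restored

REG = 0xe0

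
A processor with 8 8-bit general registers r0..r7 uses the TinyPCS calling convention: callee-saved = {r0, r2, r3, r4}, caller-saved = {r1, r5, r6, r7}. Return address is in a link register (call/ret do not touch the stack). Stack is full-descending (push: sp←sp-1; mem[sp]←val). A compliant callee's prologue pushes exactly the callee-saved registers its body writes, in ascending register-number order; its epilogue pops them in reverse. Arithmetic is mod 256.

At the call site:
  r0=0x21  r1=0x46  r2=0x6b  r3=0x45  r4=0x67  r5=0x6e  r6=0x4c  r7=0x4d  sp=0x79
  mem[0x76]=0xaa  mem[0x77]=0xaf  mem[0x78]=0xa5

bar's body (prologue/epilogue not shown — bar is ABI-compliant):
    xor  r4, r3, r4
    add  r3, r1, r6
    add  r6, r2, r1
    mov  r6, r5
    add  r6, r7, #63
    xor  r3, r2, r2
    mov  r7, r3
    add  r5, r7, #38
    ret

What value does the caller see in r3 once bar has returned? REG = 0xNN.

prologue: push r3 → mem[0x78]=0x45, sp=0x78
prologue: push r4 → mem[0x77]=0x67, sp=0x77
body[0] xor  r4, r3, r4 → r4=0x22
body[1] add  r3, r1, r6 → r3=0x92
body[2] add  r6, r2, r1 → r6=0xb1
body[3] mov  r6, r5 → r6=0x6e
body[4] add  r6, r7, #63 → r6=0x8c
body[5] xor  r3, r2, r2 → r3=0x00
body[6] mov  r7, r3 → r7=0x00
body[7] add  r5, r7, #38 → r5=0x26
epilogue: pop r4=0x67, sp=0x78
epilogue: pop r3=0x45, sp=0x79
r3 is callee-saved → restored

REG = 0x45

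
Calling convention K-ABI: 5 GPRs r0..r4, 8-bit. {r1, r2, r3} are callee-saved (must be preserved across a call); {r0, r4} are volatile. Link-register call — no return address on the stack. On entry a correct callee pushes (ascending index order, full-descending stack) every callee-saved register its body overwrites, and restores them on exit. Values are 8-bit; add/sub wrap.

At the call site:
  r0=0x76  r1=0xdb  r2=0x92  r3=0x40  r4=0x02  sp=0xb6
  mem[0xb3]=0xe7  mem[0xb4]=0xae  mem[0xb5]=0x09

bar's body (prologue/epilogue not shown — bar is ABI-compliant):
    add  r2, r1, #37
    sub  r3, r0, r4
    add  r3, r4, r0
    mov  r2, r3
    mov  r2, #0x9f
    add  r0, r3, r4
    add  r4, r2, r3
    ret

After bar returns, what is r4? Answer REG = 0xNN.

prologue: push r2 → mem[0xb5]=0x92, sp=0xb5
prologue: push r3 → mem[0xb4]=0x40, sp=0xb4
body[0] add  r2, r1, #37 → r2=0x00
body[1] sub  r3, r0, r4 → r3=0x74
body[2] add  r3, r4, r0 → r3=0x78
body[3] mov  r2, r3 → r2=0x78
body[4] mov  r2, #0x9f → r2=0x9f
body[5] add  r0, r3, r4 → r0=0x7a
body[6] add  r4, r2, r3 → r4=0x17
epilogue: pop r3=0x40, sp=0xb5
epilogue: pop r2=0x92, sp=0xb6
r4 is caller-saved → body value

REG = 0x17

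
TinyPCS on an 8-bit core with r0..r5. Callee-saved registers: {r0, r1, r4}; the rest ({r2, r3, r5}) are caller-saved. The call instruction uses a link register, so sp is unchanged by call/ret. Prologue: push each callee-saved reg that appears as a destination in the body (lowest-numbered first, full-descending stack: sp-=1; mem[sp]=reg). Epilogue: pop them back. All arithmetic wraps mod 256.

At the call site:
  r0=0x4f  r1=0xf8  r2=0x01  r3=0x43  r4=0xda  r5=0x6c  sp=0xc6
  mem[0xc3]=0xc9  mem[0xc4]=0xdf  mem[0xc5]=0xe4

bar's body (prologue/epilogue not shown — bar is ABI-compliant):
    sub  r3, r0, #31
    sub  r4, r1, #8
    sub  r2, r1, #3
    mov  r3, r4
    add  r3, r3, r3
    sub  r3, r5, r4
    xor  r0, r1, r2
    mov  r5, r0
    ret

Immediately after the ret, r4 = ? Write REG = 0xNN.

prologue: push r0 -> mem[0xc5]=0x4f, sp=0xc5
prologue: push r4 -> mem[0xc4]=0xda, sp=0xc4
body[0] sub  r3, r0, #31 -> r3=0x30
body[1] sub  r4, r1, #8 -> r4=0xf0
body[2] sub  r2, r1, #3 -> r2=0xf5
body[3] mov  r3, r4 -> r3=0xf0
body[4] add  r3, r3, r3 -> r3=0xe0
body[5] sub  r3, r5, r4 -> r3=0x7c
body[6] xor  r0, r1, r2 -> r0=0x0d
body[7] mov  r5, r0 -> r5=0x0d
epilogue: pop r4=0xda, sp=0xc5
epilogue: pop r0=0x4f, sp=0xc6
r4 is callee-saved -> restored

REG = 0xda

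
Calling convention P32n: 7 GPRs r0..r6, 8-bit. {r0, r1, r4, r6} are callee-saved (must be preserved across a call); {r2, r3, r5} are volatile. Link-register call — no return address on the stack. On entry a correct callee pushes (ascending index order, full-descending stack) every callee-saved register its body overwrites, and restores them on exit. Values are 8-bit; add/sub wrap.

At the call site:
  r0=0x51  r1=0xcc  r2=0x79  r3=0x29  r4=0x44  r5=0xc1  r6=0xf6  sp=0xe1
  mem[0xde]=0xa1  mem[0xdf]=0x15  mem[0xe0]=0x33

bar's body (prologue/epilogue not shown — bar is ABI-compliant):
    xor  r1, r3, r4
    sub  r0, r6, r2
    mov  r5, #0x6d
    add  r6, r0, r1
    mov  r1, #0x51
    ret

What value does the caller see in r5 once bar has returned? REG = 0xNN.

prologue: push r0 → mem[0xe0]=0x51, sp=0xe0
prologue: push r1 → mem[0xdf]=0xcc, sp=0xdf
prologue: push r6 → mem[0xde]=0xf6, sp=0xde
body[0] xor  r1, r3, r4 → r1=0x6d
body[1] sub  r0, r6, r2 → r0=0x7d
body[2] mov  r5, #0x6d → r5=0x6d
body[3] add  r6, r0, r1 → r6=0xea
body[4] mov  r1, #0x51 → r1=0x51
epilogue: pop r6=0xf6, sp=0xdf
epilogue: pop r1=0xcc, sp=0xe0
epilogue: pop r0=0x51, sp=0xe1
r5 is caller-saved → body value

REG = 0x6d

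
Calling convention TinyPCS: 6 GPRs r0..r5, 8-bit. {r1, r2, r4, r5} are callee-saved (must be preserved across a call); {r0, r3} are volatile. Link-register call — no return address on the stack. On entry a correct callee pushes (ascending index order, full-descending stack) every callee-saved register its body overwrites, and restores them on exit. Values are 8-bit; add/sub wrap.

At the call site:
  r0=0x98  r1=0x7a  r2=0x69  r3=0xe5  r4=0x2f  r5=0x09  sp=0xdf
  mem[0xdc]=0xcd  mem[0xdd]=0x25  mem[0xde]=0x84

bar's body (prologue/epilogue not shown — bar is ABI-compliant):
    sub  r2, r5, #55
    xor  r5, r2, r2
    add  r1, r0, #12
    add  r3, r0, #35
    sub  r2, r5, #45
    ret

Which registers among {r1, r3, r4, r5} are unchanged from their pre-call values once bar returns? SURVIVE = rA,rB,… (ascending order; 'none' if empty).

SURVIVE = r1,r4,r5

prologue: push r1 → mem[0xde]=0x7a, sp=0xde
prologue: push r2 → mem[0xdd]=0x69, sp=0xdd
prologue: push r5 → mem[0xdc]=0x09, sp=0xdc
body[0] sub  r2, r5, #55 → r2=0xd2
body[1] xor  r5, r2, r2 → r5=0x00
body[2] add  r1, r0, #12 → r1=0xa4
body[3] add  r3, r0, #35 → r3=0xbb
body[4] sub  r2, r5, #45 → r2=0xd3
epilogue: pop r5=0x09, sp=0xdd
epilogue: pop r2=0x69, sp=0xde
epilogue: pop r1=0x7a, sp=0xdf
r1: callee-saved, written=True
r3: caller-saved, written=True
r4: callee-saved, written=False
r5: callee-saved, written=True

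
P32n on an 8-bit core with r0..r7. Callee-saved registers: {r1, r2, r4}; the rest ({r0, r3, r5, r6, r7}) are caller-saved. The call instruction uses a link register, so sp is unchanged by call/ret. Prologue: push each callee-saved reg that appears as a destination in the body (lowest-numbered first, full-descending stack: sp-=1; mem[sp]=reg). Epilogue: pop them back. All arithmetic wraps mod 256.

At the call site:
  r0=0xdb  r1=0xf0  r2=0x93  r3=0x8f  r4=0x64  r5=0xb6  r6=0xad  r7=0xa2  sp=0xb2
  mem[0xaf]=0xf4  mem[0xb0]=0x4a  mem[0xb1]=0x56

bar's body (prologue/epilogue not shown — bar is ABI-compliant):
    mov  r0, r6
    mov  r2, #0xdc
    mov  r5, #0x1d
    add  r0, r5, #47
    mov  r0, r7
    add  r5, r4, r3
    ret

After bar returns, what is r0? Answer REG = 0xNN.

prologue: push r2 -> mem[0xb1]=0x93, sp=0xb1
body[0] mov  r0, r6 -> r0=0xad
body[1] mov  r2, #0xdc -> r2=0xdc
body[2] mov  r5, #0x1d -> r5=0x1d
body[3] add  r0, r5, #47 -> r0=0x4c
body[4] mov  r0, r7 -> r0=0xa2
body[5] add  r5, r4, r3 -> r5=0xf3
epilogue: pop r2=0x93, sp=0xb2
r0 is caller-saved -> body value

REG = 0xa2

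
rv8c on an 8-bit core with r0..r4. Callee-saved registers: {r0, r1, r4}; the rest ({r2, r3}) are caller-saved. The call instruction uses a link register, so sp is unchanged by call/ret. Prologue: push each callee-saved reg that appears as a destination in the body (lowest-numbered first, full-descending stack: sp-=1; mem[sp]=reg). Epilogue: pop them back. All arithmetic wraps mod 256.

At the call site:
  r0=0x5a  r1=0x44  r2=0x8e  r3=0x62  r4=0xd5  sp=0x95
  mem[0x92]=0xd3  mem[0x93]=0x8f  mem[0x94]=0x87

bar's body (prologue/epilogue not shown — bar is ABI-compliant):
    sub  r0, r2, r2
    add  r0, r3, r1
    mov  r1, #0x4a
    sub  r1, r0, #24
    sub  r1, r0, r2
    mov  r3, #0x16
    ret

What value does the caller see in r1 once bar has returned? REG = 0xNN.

prologue: push r0 → mem[0x94]=0x5a, sp=0x94
prologue: push r1 → mem[0x93]=0x44, sp=0x93
body[0] sub  r0, r2, r2 → r0=0x00
body[1] add  r0, r3, r1 → r0=0xa6
body[2] mov  r1, #0x4a → r1=0x4a
body[3] sub  r1, r0, #24 → r1=0x8e
body[4] sub  r1, r0, r2 → r1=0x18
body[5] mov  r3, #0x16 → r3=0x16
epilogue: pop r1=0x44, sp=0x94
epilogue: pop r0=0x5a, sp=0x95
r1 is callee-saved → restored

REG = 0x44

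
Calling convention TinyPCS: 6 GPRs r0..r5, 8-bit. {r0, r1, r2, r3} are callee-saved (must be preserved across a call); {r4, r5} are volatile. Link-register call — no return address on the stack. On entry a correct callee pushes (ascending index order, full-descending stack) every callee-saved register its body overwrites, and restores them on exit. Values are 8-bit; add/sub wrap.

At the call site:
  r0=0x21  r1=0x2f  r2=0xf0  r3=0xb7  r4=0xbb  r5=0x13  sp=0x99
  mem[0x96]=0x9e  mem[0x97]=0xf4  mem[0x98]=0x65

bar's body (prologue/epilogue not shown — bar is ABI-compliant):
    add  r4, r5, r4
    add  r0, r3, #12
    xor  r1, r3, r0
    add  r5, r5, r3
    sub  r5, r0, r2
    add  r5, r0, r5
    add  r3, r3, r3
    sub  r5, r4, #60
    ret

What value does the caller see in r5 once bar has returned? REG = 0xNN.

prologue: push r0 → mem[0x98]=0x21, sp=0x98
prologue: push r1 → mem[0x97]=0x2f, sp=0x97
prologue: push r3 → mem[0x96]=0xb7, sp=0x96
body[0] add  r4, r5, r4 → r4=0xce
body[1] add  r0, r3, #12 → r0=0xc3
body[2] xor  r1, r3, r0 → r1=0x74
body[3] add  r5, r5, r3 → r5=0xca
body[4] sub  r5, r0, r2 → r5=0xd3
body[5] add  r5, r0, r5 → r5=0x96
body[6] add  r3, r3, r3 → r3=0x6e
body[7] sub  r5, r4, #60 → r5=0x92
epilogue: pop r3=0xb7, sp=0x97
epilogue: pop r1=0x2f, sp=0x98
epilogue: pop r0=0x21, sp=0x99
r5 is caller-saved → body value

REG = 0x92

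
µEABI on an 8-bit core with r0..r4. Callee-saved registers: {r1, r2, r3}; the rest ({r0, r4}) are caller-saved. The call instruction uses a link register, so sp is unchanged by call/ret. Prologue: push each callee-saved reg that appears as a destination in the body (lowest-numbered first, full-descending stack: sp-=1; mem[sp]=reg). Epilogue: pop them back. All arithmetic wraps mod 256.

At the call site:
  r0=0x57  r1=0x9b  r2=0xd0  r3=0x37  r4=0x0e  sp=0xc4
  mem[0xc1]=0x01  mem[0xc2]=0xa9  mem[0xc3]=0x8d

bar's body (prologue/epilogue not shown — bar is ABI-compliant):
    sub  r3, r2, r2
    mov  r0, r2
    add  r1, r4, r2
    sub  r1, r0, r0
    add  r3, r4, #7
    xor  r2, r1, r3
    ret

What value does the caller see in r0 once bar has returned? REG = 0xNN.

prologue: push r1 -> mem[0xc3]=0x9b, sp=0xc3
prologue: push r2 -> mem[0xc2]=0xd0, sp=0xc2
prologue: push r3 -> mem[0xc1]=0x37, sp=0xc1
body[0] sub  r3, r2, r2 -> r3=0x00
body[1] mov  r0, r2 -> r0=0xd0
body[2] add  r1, r4, r2 -> r1=0xde
body[3] sub  r1, r0, r0 -> r1=0x00
body[4] add  r3, r4, #7 -> r3=0x15
body[5] xor  r2, r1, r3 -> r2=0x15
epilogue: pop r3=0x37, sp=0xc2
epilogue: pop r2=0xd0, sp=0xc3
epilogue: pop r1=0x9b, sp=0xc4
r0 is caller-saved -> body value

REG = 0xd0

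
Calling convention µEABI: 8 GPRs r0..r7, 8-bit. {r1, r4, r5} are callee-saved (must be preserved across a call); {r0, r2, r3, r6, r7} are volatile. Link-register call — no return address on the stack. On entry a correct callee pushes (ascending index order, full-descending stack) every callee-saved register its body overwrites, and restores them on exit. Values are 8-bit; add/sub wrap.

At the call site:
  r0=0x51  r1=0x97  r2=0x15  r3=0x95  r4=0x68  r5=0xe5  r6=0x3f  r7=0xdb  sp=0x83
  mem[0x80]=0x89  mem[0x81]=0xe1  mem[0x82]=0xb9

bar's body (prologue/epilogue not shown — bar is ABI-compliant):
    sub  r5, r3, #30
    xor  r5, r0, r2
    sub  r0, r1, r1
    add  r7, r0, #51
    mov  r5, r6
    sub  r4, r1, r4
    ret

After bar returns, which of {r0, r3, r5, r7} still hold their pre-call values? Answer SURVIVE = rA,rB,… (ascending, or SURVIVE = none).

SURVIVE = r3,r5

prologue: push r4 → mem[0x82]=0x68, sp=0x82
prologue: push r5 → mem[0x81]=0xe5, sp=0x81
body[0] sub  r5, r3, #30 → r5=0x77
body[1] xor  r5, r0, r2 → r5=0x44
body[2] sub  r0, r1, r1 → r0=0x00
body[3] add  r7, r0, #51 → r7=0x33
body[4] mov  r5, r6 → r5=0x3f
body[5] sub  r4, r1, r4 → r4=0x2f
epilogue: pop r5=0xe5, sp=0x82
epilogue: pop r4=0x68, sp=0x83
r0: caller-saved, written=True
r3: caller-saved, written=False
r5: callee-saved, written=True
r7: caller-saved, written=True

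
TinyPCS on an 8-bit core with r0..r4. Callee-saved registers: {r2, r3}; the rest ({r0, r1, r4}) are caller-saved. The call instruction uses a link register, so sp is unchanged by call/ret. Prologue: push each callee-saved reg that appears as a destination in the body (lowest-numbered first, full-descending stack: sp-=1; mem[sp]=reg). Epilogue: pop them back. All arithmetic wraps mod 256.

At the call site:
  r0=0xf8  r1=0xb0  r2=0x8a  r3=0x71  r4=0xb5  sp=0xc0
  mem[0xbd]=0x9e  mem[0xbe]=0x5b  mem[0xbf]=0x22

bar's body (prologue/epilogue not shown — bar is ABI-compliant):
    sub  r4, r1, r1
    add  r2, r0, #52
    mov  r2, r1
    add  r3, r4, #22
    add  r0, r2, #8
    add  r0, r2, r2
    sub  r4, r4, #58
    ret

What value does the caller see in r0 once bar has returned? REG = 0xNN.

REG = 0x60

prologue: push r2 -> mem[0xbf]=0x8a, sp=0xbf
prologue: push r3 -> mem[0xbe]=0x71, sp=0xbe
body[0] sub  r4, r1, r1 -> r4=0x00
body[1] add  r2, r0, #52 -> r2=0x2c
body[2] mov  r2, r1 -> r2=0xb0
body[3] add  r3, r4, #22 -> r3=0x16
body[4] add  r0, r2, #8 -> r0=0xb8
body[5] add  r0, r2, r2 -> r0=0x60
body[6] sub  r4, r4, #58 -> r4=0xc6
epilogue: pop r3=0x71, sp=0xbf
epilogue: pop r2=0x8a, sp=0xc0
r0 is caller-saved -> body value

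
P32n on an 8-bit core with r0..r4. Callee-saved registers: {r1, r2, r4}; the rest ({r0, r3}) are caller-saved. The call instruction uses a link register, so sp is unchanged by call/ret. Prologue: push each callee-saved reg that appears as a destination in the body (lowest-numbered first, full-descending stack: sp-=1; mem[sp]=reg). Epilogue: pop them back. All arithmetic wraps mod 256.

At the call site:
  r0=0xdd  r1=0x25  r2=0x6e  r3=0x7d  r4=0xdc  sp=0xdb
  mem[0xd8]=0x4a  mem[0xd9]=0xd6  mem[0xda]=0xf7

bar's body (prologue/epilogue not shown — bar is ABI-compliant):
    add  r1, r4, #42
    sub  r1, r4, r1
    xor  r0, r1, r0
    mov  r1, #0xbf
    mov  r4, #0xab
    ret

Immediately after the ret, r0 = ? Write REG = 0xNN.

prologue: push r1 → mem[0xda]=0x25, sp=0xda
prologue: push r4 → mem[0xd9]=0xdc, sp=0xd9
body[0] add  r1, r4, #42 → r1=0x06
body[1] sub  r1, r4, r1 → r1=0xd6
body[2] xor  r0, r1, r0 → r0=0x0b
body[3] mov  r1, #0xbf → r1=0xbf
body[4] mov  r4, #0xab → r4=0xab
epilogue: pop r4=0xdc, sp=0xda
epilogue: pop r1=0x25, sp=0xdb
r0 is caller-saved → body value

REG = 0x0b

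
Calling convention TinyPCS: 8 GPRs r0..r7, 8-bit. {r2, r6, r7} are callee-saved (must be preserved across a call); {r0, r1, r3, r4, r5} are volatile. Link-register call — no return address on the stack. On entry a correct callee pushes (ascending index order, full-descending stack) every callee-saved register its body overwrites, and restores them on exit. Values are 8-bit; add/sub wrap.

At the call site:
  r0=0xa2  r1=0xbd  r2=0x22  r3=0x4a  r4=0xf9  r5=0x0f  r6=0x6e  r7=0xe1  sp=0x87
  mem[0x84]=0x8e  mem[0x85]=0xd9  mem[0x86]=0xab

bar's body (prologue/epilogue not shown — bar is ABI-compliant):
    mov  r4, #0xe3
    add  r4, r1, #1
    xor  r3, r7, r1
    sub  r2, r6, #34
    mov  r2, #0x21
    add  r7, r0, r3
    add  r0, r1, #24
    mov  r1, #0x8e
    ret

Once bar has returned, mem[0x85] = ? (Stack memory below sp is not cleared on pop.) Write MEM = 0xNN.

prologue: push r2 → mem[0x86]=0x22, sp=0x86
prologue: push r7 → mem[0x85]=0xe1, sp=0x85
body[0] mov  r4, #0xe3 → r4=0xe3
body[1] add  r4, r1, #1 → r4=0xbe
body[2] xor  r3, r7, r1 → r3=0x5c
body[3] sub  r2, r6, #34 → r2=0x4c
body[4] mov  r2, #0x21 → r2=0x21
body[5] add  r7, r0, r3 → r7=0xfe
body[6] add  r0, r1, #24 → r0=0xd5
body[7] mov  r1, #0x8e → r1=0x8e
epilogue: pop r7=0xe1, sp=0x86
epilogue: pop r2=0x22, sp=0x87
prologue pushed ['r2', 'r7'] at ['0x86', '0x85']

MEM = 0xe1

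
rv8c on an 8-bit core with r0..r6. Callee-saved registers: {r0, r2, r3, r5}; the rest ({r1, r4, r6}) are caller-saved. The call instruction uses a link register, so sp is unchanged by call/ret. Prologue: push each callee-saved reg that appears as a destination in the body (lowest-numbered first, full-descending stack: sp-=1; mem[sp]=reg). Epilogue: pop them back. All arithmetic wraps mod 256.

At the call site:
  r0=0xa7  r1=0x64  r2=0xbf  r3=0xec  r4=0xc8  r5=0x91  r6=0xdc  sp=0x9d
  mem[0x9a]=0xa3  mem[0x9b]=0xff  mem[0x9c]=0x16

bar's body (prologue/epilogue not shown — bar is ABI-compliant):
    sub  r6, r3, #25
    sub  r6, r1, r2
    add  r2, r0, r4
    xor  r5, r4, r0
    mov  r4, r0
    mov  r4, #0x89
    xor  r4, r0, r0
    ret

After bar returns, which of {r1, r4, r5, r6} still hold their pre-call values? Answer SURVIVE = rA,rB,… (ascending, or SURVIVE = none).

SURVIVE = r1,r5

prologue: push r2 → mem[0x9c]=0xbf, sp=0x9c
prologue: push r5 → mem[0x9b]=0x91, sp=0x9b
body[0] sub  r6, r3, #25 → r6=0xd3
body[1] sub  r6, r1, r2 → r6=0xa5
body[2] add  r2, r0, r4 → r2=0x6f
body[3] xor  r5, r4, r0 → r5=0x6f
body[4] mov  r4, r0 → r4=0xa7
body[5] mov  r4, #0x89 → r4=0x89
body[6] xor  r4, r0, r0 → r4=0x00
epilogue: pop r5=0x91, sp=0x9c
epilogue: pop r2=0xbf, sp=0x9d
r1: caller-saved, written=False
r4: caller-saved, written=True
r5: callee-saved, written=True
r6: caller-saved, written=True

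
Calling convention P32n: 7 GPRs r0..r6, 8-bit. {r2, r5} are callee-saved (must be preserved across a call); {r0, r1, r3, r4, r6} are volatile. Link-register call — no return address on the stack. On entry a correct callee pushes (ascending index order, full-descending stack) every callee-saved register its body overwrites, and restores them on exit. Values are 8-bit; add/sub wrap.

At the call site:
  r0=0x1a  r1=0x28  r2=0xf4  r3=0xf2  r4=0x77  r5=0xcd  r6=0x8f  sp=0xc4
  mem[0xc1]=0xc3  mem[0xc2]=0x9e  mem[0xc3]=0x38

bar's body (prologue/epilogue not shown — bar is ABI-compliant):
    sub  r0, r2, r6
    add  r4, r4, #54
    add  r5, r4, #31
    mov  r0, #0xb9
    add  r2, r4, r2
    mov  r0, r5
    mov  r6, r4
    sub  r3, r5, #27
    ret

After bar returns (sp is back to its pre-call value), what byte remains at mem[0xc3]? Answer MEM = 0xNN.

MEM = 0xf4

prologue: push r2 -> mem[0xc3]=0xf4, sp=0xc3
prologue: push r5 -> mem[0xc2]=0xcd, sp=0xc2
body[0] sub  r0, r2, r6 -> r0=0x65
body[1] add  r4, r4, #54 -> r4=0xad
body[2] add  r5, r4, #31 -> r5=0xcc
body[3] mov  r0, #0xb9 -> r0=0xb9
body[4] add  r2, r4, r2 -> r2=0xa1
body[5] mov  r0, r5 -> r0=0xcc
body[6] mov  r6, r4 -> r6=0xad
body[7] sub  r3, r5, #27 -> r3=0xb1
epilogue: pop r5=0xcd, sp=0xc3
epilogue: pop r2=0xf4, sp=0xc4
prologue pushed ['r2', 'r5'] at ['0xc3', '0xc2']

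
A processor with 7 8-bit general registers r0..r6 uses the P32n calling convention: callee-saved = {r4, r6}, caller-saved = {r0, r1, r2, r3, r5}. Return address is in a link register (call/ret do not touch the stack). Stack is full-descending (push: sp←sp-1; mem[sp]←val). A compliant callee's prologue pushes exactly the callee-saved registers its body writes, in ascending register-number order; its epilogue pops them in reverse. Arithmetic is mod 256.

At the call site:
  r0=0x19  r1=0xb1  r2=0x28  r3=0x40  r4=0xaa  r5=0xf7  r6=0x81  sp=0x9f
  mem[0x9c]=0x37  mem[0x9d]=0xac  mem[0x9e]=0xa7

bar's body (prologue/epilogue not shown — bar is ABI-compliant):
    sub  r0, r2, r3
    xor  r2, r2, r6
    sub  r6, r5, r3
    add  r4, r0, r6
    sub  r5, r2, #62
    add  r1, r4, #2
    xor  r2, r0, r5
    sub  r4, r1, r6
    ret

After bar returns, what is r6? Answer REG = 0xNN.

prologue: push r4 -> mem[0x9e]=0xaa, sp=0x9e
prologue: push r6 -> mem[0x9d]=0x81, sp=0x9d
body[0] sub  r0, r2, r3 -> r0=0xe8
body[1] xor  r2, r2, r6 -> r2=0xa9
body[2] sub  r6, r5, r3 -> r6=0xb7
body[3] add  r4, r0, r6 -> r4=0x9f
body[4] sub  r5, r2, #62 -> r5=0x6b
body[5] add  r1, r4, #2 -> r1=0xa1
body[6] xor  r2, r0, r5 -> r2=0x83
body[7] sub  r4, r1, r6 -> r4=0xea
epilogue: pop r6=0x81, sp=0x9e
epilogue: pop r4=0xaa, sp=0x9f
r6 is callee-saved -> restored

REG = 0x81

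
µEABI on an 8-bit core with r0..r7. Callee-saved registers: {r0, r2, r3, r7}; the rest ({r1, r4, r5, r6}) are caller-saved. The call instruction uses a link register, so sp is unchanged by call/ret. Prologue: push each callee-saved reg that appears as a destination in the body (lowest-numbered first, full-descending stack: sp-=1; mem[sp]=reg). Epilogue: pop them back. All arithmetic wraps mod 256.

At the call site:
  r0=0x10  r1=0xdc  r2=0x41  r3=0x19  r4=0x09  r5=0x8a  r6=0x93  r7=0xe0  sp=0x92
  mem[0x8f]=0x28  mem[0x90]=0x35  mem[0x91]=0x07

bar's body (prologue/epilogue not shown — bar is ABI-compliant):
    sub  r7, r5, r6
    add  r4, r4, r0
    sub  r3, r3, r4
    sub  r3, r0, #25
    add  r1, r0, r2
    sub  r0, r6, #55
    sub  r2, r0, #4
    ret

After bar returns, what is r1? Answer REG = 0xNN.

REG = 0x51

prologue: push r0 -> mem[0x91]=0x10, sp=0x91
prologue: push r2 -> mem[0x90]=0x41, sp=0x90
prologue: push r3 -> mem[0x8f]=0x19, sp=0x8f
prologue: push r7 -> mem[0x8e]=0xe0, sp=0x8e
body[0] sub  r7, r5, r6 -> r7=0xf7
body[1] add  r4, r4, r0 -> r4=0x19
body[2] sub  r3, r3, r4 -> r3=0x00
body[3] sub  r3, r0, #25 -> r3=0xf7
body[4] add  r1, r0, r2 -> r1=0x51
body[5] sub  r0, r6, #55 -> r0=0x5c
body[6] sub  r2, r0, #4 -> r2=0x58
epilogue: pop r7=0xe0, sp=0x8f
epilogue: pop r3=0x19, sp=0x90
epilogue: pop r2=0x41, sp=0x91
epilogue: pop r0=0x10, sp=0x92
r1 is caller-saved -> body value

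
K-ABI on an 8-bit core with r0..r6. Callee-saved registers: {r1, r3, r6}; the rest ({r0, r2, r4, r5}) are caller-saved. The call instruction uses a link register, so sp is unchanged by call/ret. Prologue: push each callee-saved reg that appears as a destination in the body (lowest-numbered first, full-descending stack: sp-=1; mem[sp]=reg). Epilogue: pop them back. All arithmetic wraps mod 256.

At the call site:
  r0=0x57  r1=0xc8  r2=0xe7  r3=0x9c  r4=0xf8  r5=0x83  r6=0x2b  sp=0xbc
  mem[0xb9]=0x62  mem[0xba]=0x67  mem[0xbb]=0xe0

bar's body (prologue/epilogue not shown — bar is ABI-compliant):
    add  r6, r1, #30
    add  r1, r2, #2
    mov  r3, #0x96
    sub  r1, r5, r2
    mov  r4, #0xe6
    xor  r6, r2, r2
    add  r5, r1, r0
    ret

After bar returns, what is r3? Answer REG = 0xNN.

REG = 0x9c

prologue: push r1 → mem[0xbb]=0xc8, sp=0xbb
prologue: push r3 → mem[0xba]=0x9c, sp=0xba
prologue: push r6 → mem[0xb9]=0x2b, sp=0xb9
body[0] add  r6, r1, #30 → r6=0xe6
body[1] add  r1, r2, #2 → r1=0xe9
body[2] mov  r3, #0x96 → r3=0x96
body[3] sub  r1, r5, r2 → r1=0x9c
body[4] mov  r4, #0xe6 → r4=0xe6
body[5] xor  r6, r2, r2 → r6=0x00
body[6] add  r5, r1, r0 → r5=0xf3
epilogue: pop r6=0x2b, sp=0xba
epilogue: pop r3=0x9c, sp=0xbb
epilogue: pop r1=0xc8, sp=0xbc
r3 is callee-saved → restored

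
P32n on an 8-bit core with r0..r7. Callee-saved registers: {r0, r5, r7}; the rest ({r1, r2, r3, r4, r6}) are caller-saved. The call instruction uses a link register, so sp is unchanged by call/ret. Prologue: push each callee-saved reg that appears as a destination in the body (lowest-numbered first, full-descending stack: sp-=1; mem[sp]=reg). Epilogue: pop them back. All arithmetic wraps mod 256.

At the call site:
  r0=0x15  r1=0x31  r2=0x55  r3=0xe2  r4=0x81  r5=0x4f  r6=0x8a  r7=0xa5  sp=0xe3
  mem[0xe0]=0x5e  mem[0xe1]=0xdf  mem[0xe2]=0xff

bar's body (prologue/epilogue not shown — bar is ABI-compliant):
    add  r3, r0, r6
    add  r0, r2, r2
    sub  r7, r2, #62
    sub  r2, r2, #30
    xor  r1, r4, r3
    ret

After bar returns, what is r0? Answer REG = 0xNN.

REG = 0x15

prologue: push r0 -> mem[0xe2]=0x15, sp=0xe2
prologue: push r7 -> mem[0xe1]=0xa5, sp=0xe1
body[0] add  r3, r0, r6 -> r3=0x9f
body[1] add  r0, r2, r2 -> r0=0xaa
body[2] sub  r7, r2, #62 -> r7=0x17
body[3] sub  r2, r2, #30 -> r2=0x37
body[4] xor  r1, r4, r3 -> r1=0x1e
epilogue: pop r7=0xa5, sp=0xe2
epilogue: pop r0=0x15, sp=0xe3
r0 is callee-saved -> restored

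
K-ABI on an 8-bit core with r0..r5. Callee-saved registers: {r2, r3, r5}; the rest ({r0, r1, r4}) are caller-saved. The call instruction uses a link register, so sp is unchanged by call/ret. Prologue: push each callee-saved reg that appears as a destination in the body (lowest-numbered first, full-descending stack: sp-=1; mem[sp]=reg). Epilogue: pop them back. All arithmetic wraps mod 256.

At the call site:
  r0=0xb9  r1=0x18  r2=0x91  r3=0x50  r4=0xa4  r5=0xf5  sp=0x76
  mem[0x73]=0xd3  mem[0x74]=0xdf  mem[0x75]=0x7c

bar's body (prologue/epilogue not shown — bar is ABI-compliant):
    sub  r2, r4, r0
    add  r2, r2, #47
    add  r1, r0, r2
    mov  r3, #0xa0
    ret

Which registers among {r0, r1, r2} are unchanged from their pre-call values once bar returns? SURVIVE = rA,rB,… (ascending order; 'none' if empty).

SURVIVE = r0,r2

prologue: push r2 → mem[0x75]=0x91, sp=0x75
prologue: push r3 → mem[0x74]=0x50, sp=0x74
body[0] sub  r2, r4, r0 → r2=0xeb
body[1] add  r2, r2, #47 → r2=0x1a
body[2] add  r1, r0, r2 → r1=0xd3
body[3] mov  r3, #0xa0 → r3=0xa0
epilogue: pop r3=0x50, sp=0x75
epilogue: pop r2=0x91, sp=0x76
r0: caller-saved, written=False
r1: caller-saved, written=True
r2: callee-saved, written=True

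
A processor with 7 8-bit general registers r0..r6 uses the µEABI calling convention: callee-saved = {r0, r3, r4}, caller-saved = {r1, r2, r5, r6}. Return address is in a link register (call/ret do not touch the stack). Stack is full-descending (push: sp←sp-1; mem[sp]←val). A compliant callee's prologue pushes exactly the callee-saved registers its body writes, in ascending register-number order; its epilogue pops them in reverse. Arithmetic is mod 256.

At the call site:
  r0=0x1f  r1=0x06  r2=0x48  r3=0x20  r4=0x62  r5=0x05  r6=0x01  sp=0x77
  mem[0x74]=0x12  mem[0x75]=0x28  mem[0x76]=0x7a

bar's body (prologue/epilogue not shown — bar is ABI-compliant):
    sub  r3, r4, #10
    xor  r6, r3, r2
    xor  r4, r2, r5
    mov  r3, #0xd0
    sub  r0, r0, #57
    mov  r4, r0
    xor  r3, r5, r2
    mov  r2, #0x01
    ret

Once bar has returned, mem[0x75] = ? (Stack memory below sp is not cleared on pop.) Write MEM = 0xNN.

MEM = 0x20

prologue: push r0 -> mem[0x76]=0x1f, sp=0x76
prologue: push r3 -> mem[0x75]=0x20, sp=0x75
prologue: push r4 -> mem[0x74]=0x62, sp=0x74
body[0] sub  r3, r4, #10 -> r3=0x58
body[1] xor  r6, r3, r2 -> r6=0x10
body[2] xor  r4, r2, r5 -> r4=0x4d
body[3] mov  r3, #0xd0 -> r3=0xd0
body[4] sub  r0, r0, #57 -> r0=0xe6
body[5] mov  r4, r0 -> r4=0xe6
body[6] xor  r3, r5, r2 -> r3=0x4d
body[7] mov  r2, #0x01 -> r2=0x01
epilogue: pop r4=0x62, sp=0x75
epilogue: pop r3=0x20, sp=0x76
epilogue: pop r0=0x1f, sp=0x77
prologue pushed ['r0', 'r3', 'r4'] at ['0x76', '0x75', '0x74']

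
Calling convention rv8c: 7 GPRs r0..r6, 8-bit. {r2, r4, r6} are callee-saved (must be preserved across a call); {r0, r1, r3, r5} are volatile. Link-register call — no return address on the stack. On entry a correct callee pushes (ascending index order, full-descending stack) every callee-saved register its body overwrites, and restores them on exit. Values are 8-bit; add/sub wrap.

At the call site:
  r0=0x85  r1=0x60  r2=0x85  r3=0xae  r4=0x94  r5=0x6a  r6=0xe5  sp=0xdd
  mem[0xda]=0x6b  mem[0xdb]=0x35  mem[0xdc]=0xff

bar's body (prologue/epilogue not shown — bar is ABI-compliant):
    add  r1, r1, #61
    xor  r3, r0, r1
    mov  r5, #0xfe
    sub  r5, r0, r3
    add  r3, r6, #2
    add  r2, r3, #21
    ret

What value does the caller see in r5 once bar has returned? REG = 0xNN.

prologue: push r2 → mem[0xdc]=0x85, sp=0xdc
body[0] add  r1, r1, #61 → r1=0x9d
body[1] xor  r3, r0, r1 → r3=0x18
body[2] mov  r5, #0xfe → r5=0xfe
body[3] sub  r5, r0, r3 → r5=0x6d
body[4] add  r3, r6, #2 → r3=0xe7
body[5] add  r2, r3, #21 → r2=0xfc
epilogue: pop r2=0x85, sp=0xdd
r5 is caller-saved → body value

REG = 0x6d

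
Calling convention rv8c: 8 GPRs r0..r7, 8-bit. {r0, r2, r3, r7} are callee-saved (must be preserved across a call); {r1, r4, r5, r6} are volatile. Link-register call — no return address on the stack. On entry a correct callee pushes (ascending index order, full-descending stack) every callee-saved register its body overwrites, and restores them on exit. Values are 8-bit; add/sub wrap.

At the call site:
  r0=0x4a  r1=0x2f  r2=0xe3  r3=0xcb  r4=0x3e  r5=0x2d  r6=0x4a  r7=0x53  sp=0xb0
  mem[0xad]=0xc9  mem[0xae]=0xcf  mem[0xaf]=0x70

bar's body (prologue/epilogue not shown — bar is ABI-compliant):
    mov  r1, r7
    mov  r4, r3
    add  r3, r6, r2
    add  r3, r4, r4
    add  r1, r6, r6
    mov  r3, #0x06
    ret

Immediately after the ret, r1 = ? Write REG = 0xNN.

REG = 0x94

prologue: push r3 → mem[0xaf]=0xcb, sp=0xaf
body[0] mov  r1, r7 → r1=0x53
body[1] mov  r4, r3 → r4=0xcb
body[2] add  r3, r6, r2 → r3=0x2d
body[3] add  r3, r4, r4 → r3=0x96
body[4] add  r1, r6, r6 → r1=0x94
body[5] mov  r3, #0x06 → r3=0x06
epilogue: pop r3=0xcb, sp=0xb0
r1 is caller-saved → body value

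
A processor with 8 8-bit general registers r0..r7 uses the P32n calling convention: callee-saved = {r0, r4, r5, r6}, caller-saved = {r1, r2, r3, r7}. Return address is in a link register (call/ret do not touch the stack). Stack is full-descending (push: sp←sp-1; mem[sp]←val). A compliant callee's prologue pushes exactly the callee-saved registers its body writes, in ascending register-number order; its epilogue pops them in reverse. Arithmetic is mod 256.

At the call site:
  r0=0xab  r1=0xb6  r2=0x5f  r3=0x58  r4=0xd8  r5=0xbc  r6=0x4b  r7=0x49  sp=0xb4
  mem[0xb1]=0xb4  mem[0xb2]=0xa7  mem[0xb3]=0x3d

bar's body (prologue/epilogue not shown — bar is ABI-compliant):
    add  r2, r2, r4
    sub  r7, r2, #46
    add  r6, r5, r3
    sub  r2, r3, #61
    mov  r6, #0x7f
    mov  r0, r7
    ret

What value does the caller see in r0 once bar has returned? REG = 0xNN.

REG = 0xab

prologue: push r0 -> mem[0xb3]=0xab, sp=0xb3
prologue: push r6 -> mem[0xb2]=0x4b, sp=0xb2
body[0] add  r2, r2, r4 -> r2=0x37
body[1] sub  r7, r2, #46 -> r7=0x09
body[2] add  r6, r5, r3 -> r6=0x14
body[3] sub  r2, r3, #61 -> r2=0x1b
body[4] mov  r6, #0x7f -> r6=0x7f
body[5] mov  r0, r7 -> r0=0x09
epilogue: pop r6=0x4b, sp=0xb3
epilogue: pop r0=0xab, sp=0xb4
r0 is callee-saved -> restored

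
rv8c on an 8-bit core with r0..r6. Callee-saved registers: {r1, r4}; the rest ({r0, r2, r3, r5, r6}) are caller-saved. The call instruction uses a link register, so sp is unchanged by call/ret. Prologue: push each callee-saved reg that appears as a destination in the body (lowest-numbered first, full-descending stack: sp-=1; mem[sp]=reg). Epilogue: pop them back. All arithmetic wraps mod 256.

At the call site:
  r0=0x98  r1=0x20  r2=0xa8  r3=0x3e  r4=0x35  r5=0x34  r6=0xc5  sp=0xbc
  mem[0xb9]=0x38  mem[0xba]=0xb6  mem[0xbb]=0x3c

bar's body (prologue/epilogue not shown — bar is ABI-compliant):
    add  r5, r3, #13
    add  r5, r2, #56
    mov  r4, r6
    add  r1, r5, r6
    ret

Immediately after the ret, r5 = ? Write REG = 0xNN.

REG = 0xe0

prologue: push r1 -> mem[0xbb]=0x20, sp=0xbb
prologue: push r4 -> mem[0xba]=0x35, sp=0xba
body[0] add  r5, r3, #13 -> r5=0x4b
body[1] add  r5, r2, #56 -> r5=0xe0
body[2] mov  r4, r6 -> r4=0xc5
body[3] add  r1, r5, r6 -> r1=0xa5
epilogue: pop r4=0x35, sp=0xbb
epilogue: pop r1=0x20, sp=0xbc
r5 is caller-saved -> body value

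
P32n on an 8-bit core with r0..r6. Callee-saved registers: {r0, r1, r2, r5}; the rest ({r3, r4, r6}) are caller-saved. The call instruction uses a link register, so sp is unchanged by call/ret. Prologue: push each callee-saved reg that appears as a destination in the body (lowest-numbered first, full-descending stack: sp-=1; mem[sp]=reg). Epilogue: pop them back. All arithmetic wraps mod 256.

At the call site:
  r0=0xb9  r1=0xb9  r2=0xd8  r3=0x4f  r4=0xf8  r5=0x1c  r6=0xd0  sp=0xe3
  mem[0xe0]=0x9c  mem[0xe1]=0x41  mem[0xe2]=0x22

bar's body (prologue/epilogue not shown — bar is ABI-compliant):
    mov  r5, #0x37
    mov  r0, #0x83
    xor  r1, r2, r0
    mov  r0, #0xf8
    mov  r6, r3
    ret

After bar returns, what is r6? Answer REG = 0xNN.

prologue: push r0 → mem[0xe2]=0xb9, sp=0xe2
prologue: push r1 → mem[0xe1]=0xb9, sp=0xe1
prologue: push r5 → mem[0xe0]=0x1c, sp=0xe0
body[0] mov  r5, #0x37 → r5=0x37
body[1] mov  r0, #0x83 → r0=0x83
body[2] xor  r1, r2, r0 → r1=0x5b
body[3] mov  r0, #0xf8 → r0=0xf8
body[4] mov  r6, r3 → r6=0x4f
epilogue: pop r5=0x1c, sp=0xe1
epilogue: pop r1=0xb9, sp=0xe2
epilogue: pop r0=0xb9, sp=0xe3
r6 is caller-saved → body value

REG = 0x4f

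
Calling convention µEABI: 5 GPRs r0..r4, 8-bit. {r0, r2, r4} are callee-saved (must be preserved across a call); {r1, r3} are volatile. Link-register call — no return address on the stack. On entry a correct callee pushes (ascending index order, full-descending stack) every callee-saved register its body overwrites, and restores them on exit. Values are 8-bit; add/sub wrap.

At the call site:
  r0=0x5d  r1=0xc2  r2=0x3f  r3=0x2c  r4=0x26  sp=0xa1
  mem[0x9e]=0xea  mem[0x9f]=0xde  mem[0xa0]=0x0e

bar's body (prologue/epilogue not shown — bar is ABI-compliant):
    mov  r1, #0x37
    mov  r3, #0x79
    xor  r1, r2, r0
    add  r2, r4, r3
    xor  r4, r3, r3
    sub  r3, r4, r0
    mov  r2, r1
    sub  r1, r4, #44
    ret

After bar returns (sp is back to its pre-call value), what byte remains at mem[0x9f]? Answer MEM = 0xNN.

prologue: push r2 -> mem[0xa0]=0x3f, sp=0xa0
prologue: push r4 -> mem[0x9f]=0x26, sp=0x9f
body[0] mov  r1, #0x37 -> r1=0x37
body[1] mov  r3, #0x79 -> r3=0x79
body[2] xor  r1, r2, r0 -> r1=0x62
body[3] add  r2, r4, r3 -> r2=0x9f
body[4] xor  r4, r3, r3 -> r4=0x00
body[5] sub  r3, r4, r0 -> r3=0xa3
body[6] mov  r2, r1 -> r2=0x62
body[7] sub  r1, r4, #44 -> r1=0xd4
epilogue: pop r4=0x26, sp=0xa0
epilogue: pop r2=0x3f, sp=0xa1
prologue pushed ['r2', 'r4'] at ['0xa0', '0x9f']

MEM = 0x26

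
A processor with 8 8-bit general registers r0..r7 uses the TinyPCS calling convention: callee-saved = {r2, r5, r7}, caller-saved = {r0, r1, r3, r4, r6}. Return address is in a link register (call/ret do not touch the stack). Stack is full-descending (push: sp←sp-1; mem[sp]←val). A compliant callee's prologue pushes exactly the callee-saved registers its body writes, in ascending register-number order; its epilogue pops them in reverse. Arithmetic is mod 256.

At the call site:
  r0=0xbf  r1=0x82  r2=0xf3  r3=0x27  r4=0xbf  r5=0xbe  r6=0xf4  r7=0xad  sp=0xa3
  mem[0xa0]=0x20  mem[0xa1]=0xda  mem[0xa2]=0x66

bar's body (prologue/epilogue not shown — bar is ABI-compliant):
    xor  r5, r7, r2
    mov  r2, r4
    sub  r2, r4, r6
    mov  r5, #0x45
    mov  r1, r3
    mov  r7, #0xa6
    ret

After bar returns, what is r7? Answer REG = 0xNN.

prologue: push r2 -> mem[0xa2]=0xf3, sp=0xa2
prologue: push r5 -> mem[0xa1]=0xbe, sp=0xa1
prologue: push r7 -> mem[0xa0]=0xad, sp=0xa0
body[0] xor  r5, r7, r2 -> r5=0x5e
body[1] mov  r2, r4 -> r2=0xbf
body[2] sub  r2, r4, r6 -> r2=0xcb
body[3] mov  r5, #0x45 -> r5=0x45
body[4] mov  r1, r3 -> r1=0x27
body[5] mov  r7, #0xa6 -> r7=0xa6
epilogue: pop r7=0xad, sp=0xa1
epilogue: pop r5=0xbe, sp=0xa2
epilogue: pop r2=0xf3, sp=0xa3
r7 is callee-saved -> restored

REG = 0xad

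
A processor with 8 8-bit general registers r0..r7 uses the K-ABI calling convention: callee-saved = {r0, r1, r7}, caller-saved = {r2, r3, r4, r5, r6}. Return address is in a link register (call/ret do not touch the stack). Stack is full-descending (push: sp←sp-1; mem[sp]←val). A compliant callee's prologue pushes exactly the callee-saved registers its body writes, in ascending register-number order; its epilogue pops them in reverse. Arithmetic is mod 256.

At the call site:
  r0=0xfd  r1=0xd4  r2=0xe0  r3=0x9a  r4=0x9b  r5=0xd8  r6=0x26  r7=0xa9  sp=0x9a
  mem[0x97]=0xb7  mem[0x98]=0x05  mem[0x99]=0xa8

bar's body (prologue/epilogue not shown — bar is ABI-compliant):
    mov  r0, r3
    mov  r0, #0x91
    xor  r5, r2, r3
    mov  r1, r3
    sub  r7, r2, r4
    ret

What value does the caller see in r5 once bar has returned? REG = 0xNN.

prologue: push r0 -> mem[0x99]=0xfd, sp=0x99
prologue: push r1 -> mem[0x98]=0xd4, sp=0x98
prologue: push r7 -> mem[0x97]=0xa9, sp=0x97
body[0] mov  r0, r3 -> r0=0x9a
body[1] mov  r0, #0x91 -> r0=0x91
body[2] xor  r5, r2, r3 -> r5=0x7a
body[3] mov  r1, r3 -> r1=0x9a
body[4] sub  r7, r2, r4 -> r7=0x45
epilogue: pop r7=0xa9, sp=0x98
epilogue: pop r1=0xd4, sp=0x99
epilogue: pop r0=0xfd, sp=0x9a
r5 is caller-saved -> body value

REG = 0x7a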